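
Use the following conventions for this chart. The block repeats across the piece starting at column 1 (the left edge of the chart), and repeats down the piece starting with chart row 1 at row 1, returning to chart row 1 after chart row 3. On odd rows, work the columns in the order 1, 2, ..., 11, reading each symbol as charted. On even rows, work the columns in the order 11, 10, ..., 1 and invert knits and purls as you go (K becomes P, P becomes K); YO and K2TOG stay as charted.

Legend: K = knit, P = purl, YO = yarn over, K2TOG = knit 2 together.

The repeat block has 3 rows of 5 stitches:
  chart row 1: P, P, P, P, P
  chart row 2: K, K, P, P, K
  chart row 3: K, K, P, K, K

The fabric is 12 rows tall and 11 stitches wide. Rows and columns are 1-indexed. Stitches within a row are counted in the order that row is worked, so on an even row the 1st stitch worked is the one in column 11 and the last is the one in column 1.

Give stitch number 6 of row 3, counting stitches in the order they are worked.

== STITCH ==
K

Derivation:
Row 3 uses chart row ((3-1) mod 3)+1 = 3. Row 3 is odd, so RS.
Chart row 3 tiled across columns 1-11: K K P K K K K P K K K
Right side: take the tiled row as-is (worked left to right from column 1).
The 6th stitch worked is K.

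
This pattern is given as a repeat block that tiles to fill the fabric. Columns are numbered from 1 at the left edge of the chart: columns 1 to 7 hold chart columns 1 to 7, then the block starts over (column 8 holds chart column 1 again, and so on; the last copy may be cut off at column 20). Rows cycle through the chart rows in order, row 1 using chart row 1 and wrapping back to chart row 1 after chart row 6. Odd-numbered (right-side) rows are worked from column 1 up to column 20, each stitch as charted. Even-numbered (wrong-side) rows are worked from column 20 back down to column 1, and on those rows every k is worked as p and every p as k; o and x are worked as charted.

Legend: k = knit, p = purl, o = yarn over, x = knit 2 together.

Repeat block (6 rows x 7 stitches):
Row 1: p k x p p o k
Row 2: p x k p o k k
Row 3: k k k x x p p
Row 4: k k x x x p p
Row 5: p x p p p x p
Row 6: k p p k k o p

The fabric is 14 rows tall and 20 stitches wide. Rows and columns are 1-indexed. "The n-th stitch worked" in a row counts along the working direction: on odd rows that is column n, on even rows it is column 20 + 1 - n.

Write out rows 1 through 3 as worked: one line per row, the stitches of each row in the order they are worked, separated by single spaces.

Row 1: chart row 1, RS - tile across columns 1-20 and work as-is.
Row 2: chart row 2, WS - tiled (columns 1-20): p x k p o k k p x k p o k k p x k p o k; work from column 20 back to 1 with k<->p swapped.
Row 3: chart row 3, RS - tile across columns 1-20 and work as-is.

Result:
p k x p p o k p k x p p o k p k x p p o
p o k p x k p p o k p x k p p o k p x k
k k k x x p p k k k x x p p k k k x x p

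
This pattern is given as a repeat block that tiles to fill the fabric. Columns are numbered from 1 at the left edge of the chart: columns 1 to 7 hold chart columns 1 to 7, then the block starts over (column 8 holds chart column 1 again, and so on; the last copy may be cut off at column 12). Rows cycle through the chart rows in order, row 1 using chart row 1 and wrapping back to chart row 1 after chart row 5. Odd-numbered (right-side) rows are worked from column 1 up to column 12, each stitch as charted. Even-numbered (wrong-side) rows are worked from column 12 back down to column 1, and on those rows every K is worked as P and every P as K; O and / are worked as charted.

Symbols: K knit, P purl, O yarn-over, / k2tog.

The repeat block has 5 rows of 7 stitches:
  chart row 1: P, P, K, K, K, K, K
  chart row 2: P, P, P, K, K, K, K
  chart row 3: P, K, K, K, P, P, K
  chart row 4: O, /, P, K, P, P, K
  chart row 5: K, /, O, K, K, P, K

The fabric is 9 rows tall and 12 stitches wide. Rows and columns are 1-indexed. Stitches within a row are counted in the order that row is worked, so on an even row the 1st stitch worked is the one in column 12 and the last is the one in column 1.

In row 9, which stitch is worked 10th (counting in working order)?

Row 9: (9-1) mod 5 = 3, so use chart row 4. Odd row -> RS.
Chart row 4 tiled across columns 1-12: O / P K P P K O / P K P
Right side: take the tiled row as-is (worked left to right from column 1).
The 10th stitch worked is P.

== STITCH ==
P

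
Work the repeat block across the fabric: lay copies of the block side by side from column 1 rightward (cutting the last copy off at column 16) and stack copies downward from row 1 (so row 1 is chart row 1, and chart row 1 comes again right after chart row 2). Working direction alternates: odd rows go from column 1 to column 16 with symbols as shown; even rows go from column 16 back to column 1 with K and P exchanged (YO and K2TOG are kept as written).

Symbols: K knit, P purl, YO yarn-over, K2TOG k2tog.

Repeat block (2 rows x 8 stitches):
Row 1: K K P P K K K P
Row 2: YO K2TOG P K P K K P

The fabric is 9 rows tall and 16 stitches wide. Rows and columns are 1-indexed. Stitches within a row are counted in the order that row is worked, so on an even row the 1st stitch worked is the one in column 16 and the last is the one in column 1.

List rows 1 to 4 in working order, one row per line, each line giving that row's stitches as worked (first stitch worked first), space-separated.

Row 1: chart row 1, RS - tile across columns 1-16 and work as-is.
Row 2: chart row 2, WS - tiled (columns 1-16): YO K2TOG P K P K K P YO K2TOG P K P K K P; work from column 16 back to 1 with K<->P swapped.
Row 3: chart row 1, RS - tile across columns 1-16 and work as-is.
Row 4: chart row 2, WS - tiled (columns 1-16): YO K2TOG P K P K K P YO K2TOG P K P K K P; work from column 16 back to 1 with K<->P swapped.

Result:
K K P P K K K P K K P P K K K P
K P P K P K K2TOG YO K P P K P K K2TOG YO
K K P P K K K P K K P P K K K P
K P P K P K K2TOG YO K P P K P K K2TOG YO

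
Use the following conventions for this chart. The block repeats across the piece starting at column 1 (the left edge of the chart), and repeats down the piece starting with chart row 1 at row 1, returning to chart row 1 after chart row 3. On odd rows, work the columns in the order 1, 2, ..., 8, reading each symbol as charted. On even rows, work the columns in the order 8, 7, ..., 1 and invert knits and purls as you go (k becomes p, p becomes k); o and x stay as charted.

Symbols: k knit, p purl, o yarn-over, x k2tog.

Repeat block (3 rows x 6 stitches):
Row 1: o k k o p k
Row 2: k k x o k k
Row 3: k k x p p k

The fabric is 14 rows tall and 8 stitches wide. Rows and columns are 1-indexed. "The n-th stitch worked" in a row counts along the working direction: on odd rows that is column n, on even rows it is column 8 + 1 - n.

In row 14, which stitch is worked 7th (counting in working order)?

Stitch:
p

Derivation:
Row 14 uses chart row ((14-1) mod 3)+1 = 2. Row 14 is even, so WS.
Chart row 2 tiled across columns 1-8: k k x o k k k k
Wrong side: read the tiled row from column 8 down to 1 and exchange k with p (leave o, x).
Row 14 as worked: p p p p o x p p
The 7th stitch worked is p.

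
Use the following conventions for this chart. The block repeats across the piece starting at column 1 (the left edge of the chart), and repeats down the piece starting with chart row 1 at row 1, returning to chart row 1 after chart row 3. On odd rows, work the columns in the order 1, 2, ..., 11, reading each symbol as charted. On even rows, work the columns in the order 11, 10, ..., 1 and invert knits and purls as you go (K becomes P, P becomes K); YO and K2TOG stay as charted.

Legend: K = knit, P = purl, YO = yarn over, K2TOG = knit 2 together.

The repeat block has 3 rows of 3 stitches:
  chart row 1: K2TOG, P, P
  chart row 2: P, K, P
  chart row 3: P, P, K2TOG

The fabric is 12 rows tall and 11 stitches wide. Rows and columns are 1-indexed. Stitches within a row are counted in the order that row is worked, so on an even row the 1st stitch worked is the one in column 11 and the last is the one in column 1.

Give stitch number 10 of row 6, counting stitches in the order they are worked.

== STITCH ==
K

Derivation:
For row 6: chart row = ((6-1) mod 3) + 1 = 3; this is a WS (even) row.
Chart row 3 tiled across columns 1-11: P P K2TOG P P K2TOG P P K2TOG P P
Wrong side: read the tiled row from column 11 down to 1 and exchange K with P (leave YO, K2TOG).
Row 6 as worked: K K K2TOG K K K2TOG K K K2TOG K K
Counting 10 along the worked row gives K.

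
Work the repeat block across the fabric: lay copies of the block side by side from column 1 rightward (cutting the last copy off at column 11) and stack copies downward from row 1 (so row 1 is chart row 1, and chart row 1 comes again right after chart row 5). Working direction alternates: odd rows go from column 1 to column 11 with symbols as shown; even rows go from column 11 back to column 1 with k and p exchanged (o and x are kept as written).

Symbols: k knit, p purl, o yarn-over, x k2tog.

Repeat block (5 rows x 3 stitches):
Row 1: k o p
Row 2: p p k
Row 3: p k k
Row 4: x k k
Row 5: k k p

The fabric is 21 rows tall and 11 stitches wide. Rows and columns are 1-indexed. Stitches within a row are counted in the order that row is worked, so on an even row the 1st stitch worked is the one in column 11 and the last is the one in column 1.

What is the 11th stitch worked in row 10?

Row 10 uses chart row ((10-1) mod 5)+1 = 5. Row 10 is even, so WS.
Chart row 5 tiled across columns 1-11: k k p k k p k k p k k
Wrong side: read the tiled row from column 11 down to 1 and exchange k with p (leave o, x).
Row 10 as worked: p p k p p k p p k p p
Counting 11 along the worked row gives p.

== STITCH ==
p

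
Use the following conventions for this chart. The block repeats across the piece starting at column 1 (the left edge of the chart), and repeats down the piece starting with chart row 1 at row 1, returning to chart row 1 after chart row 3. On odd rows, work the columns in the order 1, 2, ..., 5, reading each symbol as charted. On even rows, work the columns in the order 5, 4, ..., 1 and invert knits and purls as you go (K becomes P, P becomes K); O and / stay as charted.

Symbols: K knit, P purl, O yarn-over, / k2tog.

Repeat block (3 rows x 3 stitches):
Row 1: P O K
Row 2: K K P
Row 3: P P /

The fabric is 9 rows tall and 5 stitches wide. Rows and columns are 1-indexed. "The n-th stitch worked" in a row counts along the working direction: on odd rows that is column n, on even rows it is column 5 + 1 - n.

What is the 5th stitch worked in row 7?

For row 7: chart row = ((7-1) mod 3) + 1 = 1; this is a RS (odd) row.
Chart row 1 tiled across columns 1-5: P O K P O
Right side: take the tiled row as-is (worked left to right from column 1).
Counting 5 along the worked row gives O.

Result:
O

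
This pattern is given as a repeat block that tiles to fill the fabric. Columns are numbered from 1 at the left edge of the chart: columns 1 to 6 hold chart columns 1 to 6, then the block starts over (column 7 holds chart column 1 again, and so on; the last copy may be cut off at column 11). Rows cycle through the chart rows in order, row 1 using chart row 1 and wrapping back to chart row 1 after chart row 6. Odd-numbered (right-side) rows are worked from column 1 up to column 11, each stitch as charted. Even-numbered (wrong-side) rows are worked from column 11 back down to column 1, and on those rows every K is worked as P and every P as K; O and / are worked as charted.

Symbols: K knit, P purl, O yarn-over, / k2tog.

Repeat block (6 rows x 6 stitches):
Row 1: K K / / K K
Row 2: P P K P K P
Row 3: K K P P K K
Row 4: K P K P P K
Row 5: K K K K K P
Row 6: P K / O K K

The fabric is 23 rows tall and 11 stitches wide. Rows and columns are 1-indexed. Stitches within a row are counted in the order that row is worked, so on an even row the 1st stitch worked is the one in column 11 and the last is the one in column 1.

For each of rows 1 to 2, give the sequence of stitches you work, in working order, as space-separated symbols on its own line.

Rows as worked:
K K / / K K K K / / K
P K P K K K P K P K K

Derivation:
Row 1: chart row 1, RS - tile across columns 1-11 and work as-is.
Row 2: chart row 2, WS - tiled (columns 1-11): P P K P K P P P K P K; work from column 11 back to 1 with K<->P swapped.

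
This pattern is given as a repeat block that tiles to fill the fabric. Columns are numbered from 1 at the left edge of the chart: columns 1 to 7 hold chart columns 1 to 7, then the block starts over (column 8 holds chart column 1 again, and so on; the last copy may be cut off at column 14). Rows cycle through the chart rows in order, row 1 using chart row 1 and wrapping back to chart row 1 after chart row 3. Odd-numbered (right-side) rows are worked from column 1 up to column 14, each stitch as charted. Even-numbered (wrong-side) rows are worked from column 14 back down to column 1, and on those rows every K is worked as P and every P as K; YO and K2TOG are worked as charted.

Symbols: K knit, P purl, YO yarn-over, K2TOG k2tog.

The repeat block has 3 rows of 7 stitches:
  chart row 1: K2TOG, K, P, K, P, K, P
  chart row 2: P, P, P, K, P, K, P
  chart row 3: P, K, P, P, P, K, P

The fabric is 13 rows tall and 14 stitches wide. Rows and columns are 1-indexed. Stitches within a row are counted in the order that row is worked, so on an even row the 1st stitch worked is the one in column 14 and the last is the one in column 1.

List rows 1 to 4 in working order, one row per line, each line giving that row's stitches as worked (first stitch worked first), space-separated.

Row 1: chart row 1, RS - tile across columns 1-14 and work as-is.
Row 2: chart row 2, WS - tiled (columns 1-14): P P P K P K P P P P K P K P; work from column 14 back to 1 with K<->P swapped.
Row 3: chart row 3, RS - tile across columns 1-14 and work as-is.
Row 4: chart row 1, WS - tiled (columns 1-14): K2TOG K P K P K P K2TOG K P K P K P; work from column 14 back to 1 with K<->P swapped.

Result:
K2TOG K P K P K P K2TOG K P K P K P
K P K P K K K K P K P K K K
P K P P P K P P K P P P K P
K P K P K P K2TOG K P K P K P K2TOG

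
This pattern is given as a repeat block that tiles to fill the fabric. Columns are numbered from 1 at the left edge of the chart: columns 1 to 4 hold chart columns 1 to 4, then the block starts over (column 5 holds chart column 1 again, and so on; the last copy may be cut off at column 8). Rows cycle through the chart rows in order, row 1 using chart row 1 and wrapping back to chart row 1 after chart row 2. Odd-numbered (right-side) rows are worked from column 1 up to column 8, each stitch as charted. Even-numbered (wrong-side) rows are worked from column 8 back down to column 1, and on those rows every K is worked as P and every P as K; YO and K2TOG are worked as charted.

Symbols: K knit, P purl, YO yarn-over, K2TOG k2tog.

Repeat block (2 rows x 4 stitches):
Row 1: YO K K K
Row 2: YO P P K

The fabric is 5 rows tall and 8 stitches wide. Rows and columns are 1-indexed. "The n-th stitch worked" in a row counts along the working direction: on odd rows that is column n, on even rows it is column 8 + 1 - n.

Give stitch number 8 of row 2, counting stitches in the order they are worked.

Result:
YO

Derivation:
Row 2: (2-1) mod 2 = 1, so use chart row 2. Even row -> WS.
Chart row 2 tiled across columns 1-8: YO P P K YO P P K
Wrong side: read the tiled row from column 8 down to 1 and exchange K with P (leave YO, K2TOG).
Row 2 as worked: P K K YO P K K YO
Stitch 8 in working order -> YO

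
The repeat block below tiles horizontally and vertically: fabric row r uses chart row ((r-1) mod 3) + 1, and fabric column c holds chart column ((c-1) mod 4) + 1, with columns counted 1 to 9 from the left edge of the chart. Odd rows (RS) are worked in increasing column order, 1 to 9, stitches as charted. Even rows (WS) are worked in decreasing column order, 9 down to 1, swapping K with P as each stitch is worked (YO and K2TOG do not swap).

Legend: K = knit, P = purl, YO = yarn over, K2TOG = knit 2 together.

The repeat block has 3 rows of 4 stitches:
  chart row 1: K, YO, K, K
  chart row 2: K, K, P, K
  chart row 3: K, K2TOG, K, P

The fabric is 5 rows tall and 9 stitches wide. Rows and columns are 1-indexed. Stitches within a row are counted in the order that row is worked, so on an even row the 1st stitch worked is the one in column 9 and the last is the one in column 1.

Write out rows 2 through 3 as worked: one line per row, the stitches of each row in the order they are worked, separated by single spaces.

Row 2: chart row 2, WS - tiled (columns 1-9): K K P K K K P K K; work from column 9 back to 1 with K<->P swapped.
Row 3: chart row 3, RS - tile across columns 1-9 and work as-is.

== ROWS AS WORKED ==
P P K P P P K P P
K K2TOG K P K K2TOG K P K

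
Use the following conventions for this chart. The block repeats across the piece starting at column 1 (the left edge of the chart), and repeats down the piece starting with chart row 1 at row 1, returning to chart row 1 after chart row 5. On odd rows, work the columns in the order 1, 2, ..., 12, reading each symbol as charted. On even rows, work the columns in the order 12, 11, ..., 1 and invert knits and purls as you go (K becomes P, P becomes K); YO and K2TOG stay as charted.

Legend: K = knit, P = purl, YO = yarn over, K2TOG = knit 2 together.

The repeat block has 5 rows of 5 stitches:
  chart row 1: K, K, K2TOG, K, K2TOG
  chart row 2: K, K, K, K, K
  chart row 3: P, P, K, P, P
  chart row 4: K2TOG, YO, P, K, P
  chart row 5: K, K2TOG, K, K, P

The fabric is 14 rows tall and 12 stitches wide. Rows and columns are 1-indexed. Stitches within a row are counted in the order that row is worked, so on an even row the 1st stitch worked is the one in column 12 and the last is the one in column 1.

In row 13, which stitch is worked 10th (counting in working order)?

For row 13: chart row = ((13-1) mod 5) + 1 = 3; this is a RS (odd) row.
Chart row 3 tiled across columns 1-12: P P K P P P P K P P P P
RS row: no reversal, no swap; stitch n worked = column n.
Stitch 10 in working order -> P

Stitch:
P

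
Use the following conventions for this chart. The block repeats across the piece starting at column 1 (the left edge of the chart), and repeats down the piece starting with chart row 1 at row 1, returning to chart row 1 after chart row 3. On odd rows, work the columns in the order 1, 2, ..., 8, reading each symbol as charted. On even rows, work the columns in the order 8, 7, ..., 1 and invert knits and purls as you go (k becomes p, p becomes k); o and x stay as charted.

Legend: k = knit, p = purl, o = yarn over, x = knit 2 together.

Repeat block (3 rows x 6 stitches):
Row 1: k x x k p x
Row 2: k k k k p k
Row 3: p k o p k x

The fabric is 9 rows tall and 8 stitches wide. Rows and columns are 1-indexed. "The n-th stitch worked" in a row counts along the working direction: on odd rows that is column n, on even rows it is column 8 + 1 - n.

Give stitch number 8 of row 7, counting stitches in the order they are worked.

== STITCH ==
x

Derivation:
Row 7: (7-1) mod 3 = 0, so use chart row 1. Odd row -> RS.
Chart row 1 tiled across columns 1-8: k x x k p x k x
RS row: no reversal, no swap; stitch n worked = column n.
Counting 8 along the worked row gives x.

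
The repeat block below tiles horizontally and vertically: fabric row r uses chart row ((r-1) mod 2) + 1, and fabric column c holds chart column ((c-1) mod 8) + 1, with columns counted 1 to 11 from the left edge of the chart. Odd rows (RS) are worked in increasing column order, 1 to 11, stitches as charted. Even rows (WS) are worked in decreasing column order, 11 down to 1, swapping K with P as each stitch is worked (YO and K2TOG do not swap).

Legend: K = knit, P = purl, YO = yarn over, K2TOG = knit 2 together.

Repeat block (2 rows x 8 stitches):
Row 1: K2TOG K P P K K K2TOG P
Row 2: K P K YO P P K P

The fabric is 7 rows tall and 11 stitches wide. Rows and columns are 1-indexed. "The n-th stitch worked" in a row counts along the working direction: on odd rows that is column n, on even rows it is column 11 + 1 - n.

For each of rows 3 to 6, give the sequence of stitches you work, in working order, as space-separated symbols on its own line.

Row 3: chart row 1, RS - tile across columns 1-11 and work as-is.
Row 4: chart row 2, WS - tiled (columns 1-11): K P K YO P P K P K P K; work from column 11 back to 1 with K<->P swapped.
Row 5: chart row 1, RS - tile across columns 1-11 and work as-is.
Row 6: chart row 2, WS - tiled (columns 1-11): K P K YO P P K P K P K; work from column 11 back to 1 with K<->P swapped.

Result:
K2TOG K P P K K K2TOG P K2TOG K P
P K P K P K K YO P K P
K2TOG K P P K K K2TOG P K2TOG K P
P K P K P K K YO P K P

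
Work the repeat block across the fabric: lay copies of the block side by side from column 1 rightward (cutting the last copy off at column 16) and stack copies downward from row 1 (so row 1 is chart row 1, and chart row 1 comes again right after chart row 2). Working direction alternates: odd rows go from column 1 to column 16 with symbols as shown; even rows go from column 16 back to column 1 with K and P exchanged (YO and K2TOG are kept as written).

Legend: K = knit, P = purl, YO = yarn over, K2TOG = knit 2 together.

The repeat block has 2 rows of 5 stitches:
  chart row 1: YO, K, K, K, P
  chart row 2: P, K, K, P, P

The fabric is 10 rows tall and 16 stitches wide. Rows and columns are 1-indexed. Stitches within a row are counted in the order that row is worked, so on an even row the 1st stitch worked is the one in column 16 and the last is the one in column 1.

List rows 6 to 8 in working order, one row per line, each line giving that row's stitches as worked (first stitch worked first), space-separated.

Result:
K K K P P K K K P P K K K P P K
YO K K K P YO K K K P YO K K K P YO
K K K P P K K K P P K K K P P K

Derivation:
Row 6: chart row 2, WS - tiled (columns 1-16): P K K P P P K K P P P K K P P P; work from column 16 back to 1 with K<->P swapped.
Row 7: chart row 1, RS - tile across columns 1-16 and work as-is.
Row 8: chart row 2, WS - tiled (columns 1-16): P K K P P P K K P P P K K P P P; work from column 16 back to 1 with K<->P swapped.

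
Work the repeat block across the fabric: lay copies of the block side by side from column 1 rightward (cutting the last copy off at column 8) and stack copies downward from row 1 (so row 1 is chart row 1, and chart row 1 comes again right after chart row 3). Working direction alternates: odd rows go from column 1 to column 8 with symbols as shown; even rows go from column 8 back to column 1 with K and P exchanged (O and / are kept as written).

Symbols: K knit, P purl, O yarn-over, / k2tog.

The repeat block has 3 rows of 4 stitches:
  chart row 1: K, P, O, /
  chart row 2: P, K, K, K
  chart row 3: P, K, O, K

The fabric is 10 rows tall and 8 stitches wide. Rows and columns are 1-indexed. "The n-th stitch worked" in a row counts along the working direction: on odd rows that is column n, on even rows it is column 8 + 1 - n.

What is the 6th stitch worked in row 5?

Row 5: (5-1) mod 3 = 1, so use chart row 2. Odd row -> RS.
Chart row 2 tiled across columns 1-8: P K K K P K K K
Right side: take the tiled row as-is (worked left to right from column 1).
Counting 6 along the worked row gives K.

== STITCH ==
K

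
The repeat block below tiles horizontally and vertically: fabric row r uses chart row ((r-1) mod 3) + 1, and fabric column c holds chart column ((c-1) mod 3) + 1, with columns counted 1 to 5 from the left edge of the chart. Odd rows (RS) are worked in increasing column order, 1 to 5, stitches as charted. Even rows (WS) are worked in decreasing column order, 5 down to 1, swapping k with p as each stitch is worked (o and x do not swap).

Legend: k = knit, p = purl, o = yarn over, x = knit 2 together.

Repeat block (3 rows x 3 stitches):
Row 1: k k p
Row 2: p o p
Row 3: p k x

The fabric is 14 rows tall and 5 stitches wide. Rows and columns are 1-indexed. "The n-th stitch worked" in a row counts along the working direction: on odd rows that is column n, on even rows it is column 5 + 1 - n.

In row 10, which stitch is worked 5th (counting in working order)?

Row 10: (10-1) mod 3 = 0, so use chart row 1. Even row -> WS.
Chart row 1 tiled across columns 1-5: k k p k k
WS: work from column 5 back to column 1 (reverse the tiled row), swapping k<->p (o and x unchanged).
Row 10 as worked: p p k p p
The 5th stitch worked is p.

== STITCH ==
p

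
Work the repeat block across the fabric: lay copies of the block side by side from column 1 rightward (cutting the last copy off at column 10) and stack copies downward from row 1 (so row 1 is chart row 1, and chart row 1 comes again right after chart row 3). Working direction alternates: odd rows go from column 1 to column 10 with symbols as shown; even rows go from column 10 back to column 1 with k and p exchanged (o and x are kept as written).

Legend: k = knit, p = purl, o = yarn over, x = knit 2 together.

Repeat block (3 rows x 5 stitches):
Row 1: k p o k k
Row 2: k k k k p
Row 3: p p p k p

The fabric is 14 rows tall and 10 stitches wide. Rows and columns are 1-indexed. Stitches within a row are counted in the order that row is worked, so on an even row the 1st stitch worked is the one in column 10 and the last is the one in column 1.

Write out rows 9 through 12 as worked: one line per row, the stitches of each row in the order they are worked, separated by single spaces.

Row 9: chart row 3, RS - tile across columns 1-10 and work as-is.
Row 10: chart row 1, WS - tiled (columns 1-10): k p o k k k p o k k; work from column 10 back to 1 with k<->p swapped.
Row 11: chart row 2, RS - tile across columns 1-10 and work as-is.
Row 12: chart row 3, WS - tiled (columns 1-10): p p p k p p p p k p; work from column 10 back to 1 with k<->p swapped.

Rows as worked:
p p p k p p p p k p
p p o k p p p o k p
k k k k p k k k k p
k p k k k k p k k k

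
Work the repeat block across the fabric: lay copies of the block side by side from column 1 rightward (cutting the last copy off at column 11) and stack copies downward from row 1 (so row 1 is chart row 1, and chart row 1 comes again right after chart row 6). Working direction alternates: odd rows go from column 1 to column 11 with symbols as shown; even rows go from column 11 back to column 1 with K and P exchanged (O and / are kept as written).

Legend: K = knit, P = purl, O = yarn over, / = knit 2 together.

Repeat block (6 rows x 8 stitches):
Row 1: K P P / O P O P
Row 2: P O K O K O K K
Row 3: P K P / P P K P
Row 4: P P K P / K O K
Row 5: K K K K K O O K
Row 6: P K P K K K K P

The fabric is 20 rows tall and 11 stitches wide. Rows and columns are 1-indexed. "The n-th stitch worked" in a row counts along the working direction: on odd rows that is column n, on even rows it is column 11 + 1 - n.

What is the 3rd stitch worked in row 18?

Row 18: (18-1) mod 6 = 5, so use chart row 6. Even row -> WS.
Chart row 6 tiled across columns 1-11: P K P K K K K P P K P
Wrong side: read the tiled row from column 11 down to 1 and exchange K with P (leave O, /).
Row 18 as worked: K P K K P P P P K P K
Counting 3 along the worked row gives K.

Stitch:
K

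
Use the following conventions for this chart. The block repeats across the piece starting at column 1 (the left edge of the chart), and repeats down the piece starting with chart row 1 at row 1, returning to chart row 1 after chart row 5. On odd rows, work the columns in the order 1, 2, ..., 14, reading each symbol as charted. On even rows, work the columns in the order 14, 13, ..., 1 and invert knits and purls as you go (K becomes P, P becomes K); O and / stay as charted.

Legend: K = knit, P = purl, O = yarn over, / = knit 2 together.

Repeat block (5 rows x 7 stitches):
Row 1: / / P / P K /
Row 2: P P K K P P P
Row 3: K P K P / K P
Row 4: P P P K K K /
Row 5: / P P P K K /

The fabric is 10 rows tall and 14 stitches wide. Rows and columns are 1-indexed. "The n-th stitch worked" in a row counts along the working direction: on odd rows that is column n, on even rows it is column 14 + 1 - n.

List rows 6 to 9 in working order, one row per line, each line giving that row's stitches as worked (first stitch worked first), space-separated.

Row 6: chart row 1, WS - tiled (columns 1-14): / / P / P K / / / P / P K /; work from column 14 back to 1 with K<->P swapped.
Row 7: chart row 2, RS - tile across columns 1-14 and work as-is.
Row 8: chart row 3, WS - tiled (columns 1-14): K P K P / K P K P K P / K P; work from column 14 back to 1 with K<->P swapped.
Row 9: chart row 4, RS - tile across columns 1-14 and work as-is.

== ROWS AS WORKED ==
/ P K / K / / / P K / K / /
P P K K P P P P P K K P P P
K P / K P K P K P / K P K P
P P P K K K / P P P K K K /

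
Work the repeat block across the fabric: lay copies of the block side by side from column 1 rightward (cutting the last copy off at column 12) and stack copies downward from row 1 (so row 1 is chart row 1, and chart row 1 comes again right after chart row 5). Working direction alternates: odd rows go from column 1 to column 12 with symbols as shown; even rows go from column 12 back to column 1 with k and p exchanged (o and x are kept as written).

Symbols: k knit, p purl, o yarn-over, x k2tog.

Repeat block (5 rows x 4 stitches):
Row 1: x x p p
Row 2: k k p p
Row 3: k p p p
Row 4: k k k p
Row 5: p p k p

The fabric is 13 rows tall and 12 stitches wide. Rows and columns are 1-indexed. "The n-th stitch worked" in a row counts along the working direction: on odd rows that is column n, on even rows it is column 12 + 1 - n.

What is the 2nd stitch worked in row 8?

Stitch:
k

Derivation:
Row 8 uses chart row ((8-1) mod 5)+1 = 3. Row 8 is even, so WS.
Chart row 3 tiled across columns 1-12: k p p p k p p p k p p p
WS: work from column 12 back to column 1 (reverse the tiled row), swapping k<->p (o and x unchanged).
Row 8 as worked: k k k p k k k p k k k p
Stitch 2 in working order -> k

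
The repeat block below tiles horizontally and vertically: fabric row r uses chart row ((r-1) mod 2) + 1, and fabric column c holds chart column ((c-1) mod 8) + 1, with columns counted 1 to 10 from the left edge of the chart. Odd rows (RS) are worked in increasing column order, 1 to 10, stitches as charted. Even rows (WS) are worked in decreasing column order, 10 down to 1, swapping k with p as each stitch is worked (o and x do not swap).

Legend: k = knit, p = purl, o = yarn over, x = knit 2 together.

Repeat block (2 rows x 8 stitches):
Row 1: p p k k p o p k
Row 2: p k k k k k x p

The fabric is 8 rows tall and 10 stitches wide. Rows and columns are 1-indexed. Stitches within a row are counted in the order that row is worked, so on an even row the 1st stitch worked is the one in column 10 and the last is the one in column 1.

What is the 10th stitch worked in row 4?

Result:
k

Derivation:
For row 4: chart row = ((4-1) mod 2) + 1 = 2; this is a WS (even) row.
Chart row 2 tiled across columns 1-10: p k k k k k x p p k
WS row: flip the tiled sequence (start at column 10) and apply k<->p; o and x stay.
Row 4 as worked: p k k x p p p p p k
Counting 10 along the worked row gives k.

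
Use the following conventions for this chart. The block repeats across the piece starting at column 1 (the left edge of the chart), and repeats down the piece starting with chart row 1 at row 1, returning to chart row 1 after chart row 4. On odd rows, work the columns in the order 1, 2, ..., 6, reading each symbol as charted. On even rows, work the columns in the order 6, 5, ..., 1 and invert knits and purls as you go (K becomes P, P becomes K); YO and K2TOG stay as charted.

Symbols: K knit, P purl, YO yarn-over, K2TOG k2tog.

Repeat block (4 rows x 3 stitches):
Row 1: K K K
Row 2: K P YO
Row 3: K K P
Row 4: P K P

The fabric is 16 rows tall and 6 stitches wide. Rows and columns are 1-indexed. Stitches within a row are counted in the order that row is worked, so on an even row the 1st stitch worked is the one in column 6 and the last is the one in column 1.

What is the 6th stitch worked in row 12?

Result:
K

Derivation:
For row 12: chart row = ((12-1) mod 4) + 1 = 4; this is a WS (even) row.
Chart row 4 tiled across columns 1-6: P K P P K P
WS: work from column 6 back to column 1 (reverse the tiled row), swapping K<->P (YO and K2TOG unchanged).
Row 12 as worked: K P K K P K
Counting 6 along the worked row gives K.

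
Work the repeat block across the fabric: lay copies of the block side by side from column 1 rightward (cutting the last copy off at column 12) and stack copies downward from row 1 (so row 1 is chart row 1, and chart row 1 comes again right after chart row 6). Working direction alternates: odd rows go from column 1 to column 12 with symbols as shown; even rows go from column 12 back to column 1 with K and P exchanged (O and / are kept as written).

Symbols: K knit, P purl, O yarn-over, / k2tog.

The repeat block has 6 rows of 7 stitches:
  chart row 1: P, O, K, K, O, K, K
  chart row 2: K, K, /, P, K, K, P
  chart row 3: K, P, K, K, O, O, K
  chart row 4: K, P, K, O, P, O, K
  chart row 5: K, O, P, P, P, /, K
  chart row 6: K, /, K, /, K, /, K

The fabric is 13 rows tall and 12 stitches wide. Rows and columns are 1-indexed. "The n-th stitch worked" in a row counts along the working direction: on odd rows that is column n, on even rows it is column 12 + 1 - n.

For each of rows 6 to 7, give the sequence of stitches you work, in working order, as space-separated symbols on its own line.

Row 6: chart row 6, WS - tiled (columns 1-12): K / K / K / K K / K / K; work from column 12 back to 1 with K<->P swapped.
Row 7: chart row 1, RS - tile across columns 1-12 and work as-is.

Result:
P / P / P P / P / P / P
P O K K O K K P O K K O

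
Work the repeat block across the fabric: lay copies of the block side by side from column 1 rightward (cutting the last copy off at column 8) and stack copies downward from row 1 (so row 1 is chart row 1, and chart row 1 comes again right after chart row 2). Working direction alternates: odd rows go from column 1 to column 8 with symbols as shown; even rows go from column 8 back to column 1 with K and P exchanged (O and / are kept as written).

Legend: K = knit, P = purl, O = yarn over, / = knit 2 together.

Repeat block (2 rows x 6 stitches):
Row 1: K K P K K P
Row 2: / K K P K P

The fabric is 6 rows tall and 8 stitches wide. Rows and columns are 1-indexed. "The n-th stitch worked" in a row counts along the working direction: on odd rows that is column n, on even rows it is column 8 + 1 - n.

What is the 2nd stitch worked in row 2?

Stitch:
/

Derivation:
Row 2 uses chart row ((2-1) mod 2)+1 = 2. Row 2 is even, so WS.
Chart row 2 tiled across columns 1-8: / K K P K P / K
WS row: flip the tiled sequence (start at column 8) and apply K<->P; O and / stay.
Row 2 as worked: P / K P K P P /
Counting 2 along the worked row gives /.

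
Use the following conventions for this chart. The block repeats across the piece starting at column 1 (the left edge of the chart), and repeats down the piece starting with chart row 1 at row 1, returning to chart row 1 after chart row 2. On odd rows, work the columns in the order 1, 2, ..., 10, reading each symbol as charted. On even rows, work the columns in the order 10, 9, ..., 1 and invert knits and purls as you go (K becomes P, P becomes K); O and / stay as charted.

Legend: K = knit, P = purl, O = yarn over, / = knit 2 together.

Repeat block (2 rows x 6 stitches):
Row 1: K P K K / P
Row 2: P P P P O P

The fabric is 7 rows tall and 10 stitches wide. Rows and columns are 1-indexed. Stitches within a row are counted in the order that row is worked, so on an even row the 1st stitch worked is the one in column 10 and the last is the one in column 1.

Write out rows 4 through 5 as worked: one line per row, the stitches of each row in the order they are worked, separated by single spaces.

Row 4: chart row 2, WS - tiled (columns 1-10): P P P P O P P P P P; work from column 10 back to 1 with K<->P swapped.
Row 5: chart row 1, RS - tile across columns 1-10 and work as-is.

== ROWS AS WORKED ==
K K K K K O K K K K
K P K K / P K P K K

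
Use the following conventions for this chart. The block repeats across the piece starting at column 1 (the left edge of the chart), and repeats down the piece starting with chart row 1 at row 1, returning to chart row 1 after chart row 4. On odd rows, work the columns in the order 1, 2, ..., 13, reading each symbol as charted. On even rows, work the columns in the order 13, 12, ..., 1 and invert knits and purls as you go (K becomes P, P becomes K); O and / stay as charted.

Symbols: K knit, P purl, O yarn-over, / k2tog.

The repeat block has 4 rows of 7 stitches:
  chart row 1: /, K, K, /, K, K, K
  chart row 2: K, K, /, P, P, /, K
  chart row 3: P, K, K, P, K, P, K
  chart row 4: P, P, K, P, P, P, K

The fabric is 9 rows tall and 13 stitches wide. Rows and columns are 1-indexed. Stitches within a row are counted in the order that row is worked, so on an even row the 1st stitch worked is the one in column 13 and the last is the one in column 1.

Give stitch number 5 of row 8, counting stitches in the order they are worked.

Row 8: (8-1) mod 4 = 3, so use chart row 4. Even row -> WS.
Chart row 4 tiled across columns 1-13: P P K P P P K P P K P P P
Wrong side: read the tiled row from column 13 down to 1 and exchange K with P (leave O, /).
Row 8 as worked: K K K P K K P K K K P K K
Stitch 5 in working order -> K

== STITCH ==
K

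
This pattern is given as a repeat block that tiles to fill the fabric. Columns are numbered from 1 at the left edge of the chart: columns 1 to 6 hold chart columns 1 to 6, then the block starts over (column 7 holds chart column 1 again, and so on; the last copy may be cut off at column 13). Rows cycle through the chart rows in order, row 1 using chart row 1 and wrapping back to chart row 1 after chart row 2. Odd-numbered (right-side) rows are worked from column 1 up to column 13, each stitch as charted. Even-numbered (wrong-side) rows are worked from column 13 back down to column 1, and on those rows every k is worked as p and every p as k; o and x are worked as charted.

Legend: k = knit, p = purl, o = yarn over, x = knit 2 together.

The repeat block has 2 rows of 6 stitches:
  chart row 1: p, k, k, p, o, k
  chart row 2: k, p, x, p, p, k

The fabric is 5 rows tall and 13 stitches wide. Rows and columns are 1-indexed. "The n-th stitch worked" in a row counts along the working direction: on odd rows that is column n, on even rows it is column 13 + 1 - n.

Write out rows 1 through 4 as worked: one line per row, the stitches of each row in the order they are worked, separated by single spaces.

Row 1: chart row 1, RS - tile across columns 1-13 and work as-is.
Row 2: chart row 2, WS - tiled (columns 1-13): k p x p p k k p x p p k k; work from column 13 back to 1 with k<->p swapped.
Row 3: chart row 1, RS - tile across columns 1-13 and work as-is.
Row 4: chart row 2, WS - tiled (columns 1-13): k p x p p k k p x p p k k; work from column 13 back to 1 with k<->p swapped.

Rows as worked:
p k k p o k p k k p o k p
p p k k x k p p k k x k p
p k k p o k p k k p o k p
p p k k x k p p k k x k p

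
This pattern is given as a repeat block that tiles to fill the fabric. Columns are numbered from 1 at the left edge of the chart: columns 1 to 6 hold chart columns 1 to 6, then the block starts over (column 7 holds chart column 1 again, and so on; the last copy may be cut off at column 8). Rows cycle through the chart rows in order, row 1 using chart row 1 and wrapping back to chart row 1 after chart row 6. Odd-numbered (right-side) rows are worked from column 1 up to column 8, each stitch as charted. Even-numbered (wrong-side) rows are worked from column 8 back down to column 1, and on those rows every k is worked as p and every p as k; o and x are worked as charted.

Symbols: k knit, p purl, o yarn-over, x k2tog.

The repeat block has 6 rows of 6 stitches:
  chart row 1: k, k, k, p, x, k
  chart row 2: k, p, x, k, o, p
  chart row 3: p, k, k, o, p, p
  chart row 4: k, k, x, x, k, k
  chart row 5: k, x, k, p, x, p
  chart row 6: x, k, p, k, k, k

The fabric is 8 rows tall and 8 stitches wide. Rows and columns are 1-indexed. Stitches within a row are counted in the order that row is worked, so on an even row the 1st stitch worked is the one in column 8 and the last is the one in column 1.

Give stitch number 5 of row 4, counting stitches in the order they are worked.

Row 4: (4-1) mod 6 = 3, so use chart row 4. Even row -> WS.
Chart row 4 tiled across columns 1-8: k k x x k k k k
Wrong side: read the tiled row from column 8 down to 1 and exchange k with p (leave o, x).
Row 4 as worked: p p p p x x p p
Stitch 5 in working order -> x

Stitch:
x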